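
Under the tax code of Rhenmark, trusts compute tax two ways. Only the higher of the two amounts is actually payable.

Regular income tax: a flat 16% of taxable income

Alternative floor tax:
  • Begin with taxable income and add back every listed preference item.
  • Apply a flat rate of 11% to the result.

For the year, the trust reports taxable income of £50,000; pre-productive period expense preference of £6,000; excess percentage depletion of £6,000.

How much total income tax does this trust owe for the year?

Regular income tax:
  £50,000 × 16% = £8,000

Alternative floor tax:
  Adjusted income: £50,000 + £6,000 + £6,000 = £62,000
  £62,000 × 11% = £6,820

£8,000 > £6,820, so the regular income tax governs.

£8,000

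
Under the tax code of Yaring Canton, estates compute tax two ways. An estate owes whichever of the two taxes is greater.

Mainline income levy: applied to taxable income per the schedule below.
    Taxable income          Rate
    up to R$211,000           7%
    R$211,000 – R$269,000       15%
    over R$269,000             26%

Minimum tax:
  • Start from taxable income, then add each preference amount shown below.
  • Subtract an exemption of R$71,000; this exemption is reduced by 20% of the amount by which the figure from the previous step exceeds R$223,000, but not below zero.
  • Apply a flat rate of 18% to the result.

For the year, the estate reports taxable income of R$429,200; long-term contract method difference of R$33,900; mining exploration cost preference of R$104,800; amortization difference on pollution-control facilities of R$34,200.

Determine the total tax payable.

R$108,378

Minimum tax:
  Adjusted income: R$429,200 + R$33,900 + R$104,800 + R$34,200 = R$602,100
  Exemption: 20% × (R$602,100 − R$223,000) = R$75,820 ≥ R$71,000, so the exemption is fully phased out
  Base: R$602,100 − R$0 = R$602,100
  R$602,100 × 18% = R$108,378

Mainline income levy:
  R$211,000 × 7% = R$14,770
  R$58,000 × 15% = R$8,700
  R$160,200 × 26% = R$41,652
  → R$65,122

R$108,378 > R$65,122, so the minimum tax is the binding amount.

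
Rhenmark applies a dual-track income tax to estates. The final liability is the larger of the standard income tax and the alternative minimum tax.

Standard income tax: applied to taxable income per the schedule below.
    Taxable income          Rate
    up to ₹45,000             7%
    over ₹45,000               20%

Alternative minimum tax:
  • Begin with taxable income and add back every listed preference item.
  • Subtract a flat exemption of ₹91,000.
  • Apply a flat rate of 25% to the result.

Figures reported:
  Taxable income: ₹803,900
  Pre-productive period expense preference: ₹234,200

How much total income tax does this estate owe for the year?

Alternative minimum tax:
  Adjusted income: ₹803,900 + ₹234,200 = ₹1,038,100
  Less exemption ₹91,000 → base ₹947,100
  ₹947,100 × 25% = ₹236,775

Standard income tax:
  ₹45,000 × 7% = ₹3,150
  ₹758,900 × 20% = ₹151,780
  → ₹154,930

₹236,775 > ₹154,930, so the alternative minimum tax is the binding amount.

₹236,775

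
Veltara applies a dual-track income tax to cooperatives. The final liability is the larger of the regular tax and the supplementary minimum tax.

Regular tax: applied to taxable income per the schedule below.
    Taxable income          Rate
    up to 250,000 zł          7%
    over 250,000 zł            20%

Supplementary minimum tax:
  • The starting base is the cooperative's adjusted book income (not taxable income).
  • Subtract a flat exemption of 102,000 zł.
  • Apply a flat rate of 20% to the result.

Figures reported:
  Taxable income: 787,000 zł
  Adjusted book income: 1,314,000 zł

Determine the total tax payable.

Supplementary minimum tax:
  Base (adjusted book income): 1,314,000 zł
  Less exemption 102,000 zł → base 1,212,000 zł
  1,212,000 zł × 20% = 242,400 zł

Regular tax:
  250,000 zł × 7% = 17,500 zł
  537,000 zł × 20% = 107,400 zł
  → 124,900 zł

242,400 zł > 124,900 zł, so the supplementary minimum tax is the binding amount.

242,400 zł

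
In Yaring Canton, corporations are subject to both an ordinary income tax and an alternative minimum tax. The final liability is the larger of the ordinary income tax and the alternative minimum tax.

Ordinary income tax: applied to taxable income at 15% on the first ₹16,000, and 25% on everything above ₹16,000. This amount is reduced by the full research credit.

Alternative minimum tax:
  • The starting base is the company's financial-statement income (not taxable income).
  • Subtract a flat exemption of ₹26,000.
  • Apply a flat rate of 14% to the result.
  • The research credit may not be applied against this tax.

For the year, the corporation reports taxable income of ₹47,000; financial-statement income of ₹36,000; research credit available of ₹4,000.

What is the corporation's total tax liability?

₹6,150

Alternative minimum tax:
  Base (financial-statement income): ₹36,000
  Less exemption ₹26,000 → base ₹10,000
  ₹10,000 × 14% = ₹1,400

Ordinary income tax:
  ₹16,000 × 15% = ₹2,400
  ₹31,000 × 25% = ₹7,750
  → ₹10,150
  Less research credit ₹4,000 → ₹6,150

₹6,150 > ₹1,400, so the ordinary income tax governs.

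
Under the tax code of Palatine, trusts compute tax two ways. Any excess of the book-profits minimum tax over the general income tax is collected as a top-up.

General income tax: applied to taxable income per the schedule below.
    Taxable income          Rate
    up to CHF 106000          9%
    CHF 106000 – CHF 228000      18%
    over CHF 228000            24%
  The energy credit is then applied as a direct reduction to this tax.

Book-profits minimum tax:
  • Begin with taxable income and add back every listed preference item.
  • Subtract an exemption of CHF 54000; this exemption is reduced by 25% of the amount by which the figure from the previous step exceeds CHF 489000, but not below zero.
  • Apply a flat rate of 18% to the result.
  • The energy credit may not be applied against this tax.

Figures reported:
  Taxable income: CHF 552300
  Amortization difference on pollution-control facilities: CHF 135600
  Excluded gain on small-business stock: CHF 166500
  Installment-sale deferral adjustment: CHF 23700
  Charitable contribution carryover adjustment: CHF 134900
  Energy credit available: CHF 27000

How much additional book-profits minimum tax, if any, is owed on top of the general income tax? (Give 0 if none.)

CHF 100008

Book-profits minimum tax:
  Adjusted income: CHF 552300 + CHF 135600 + CHF 166500 + CHF 23700 + CHF 134900 = CHF 1013000
  Exemption: 25% × (CHF 1013000 − CHF 489000) = CHF 131000 ≥ CHF 54000, so the exemption is fully phased out
  Base: CHF 1013000 − CHF 0 = CHF 1013000
  CHF 1013000 × 18% = CHF 182340

General income tax:
  CHF 106000 × 9% = CHF 9540
  CHF 122000 × 18% = CHF 21960
  CHF 324300 × 24% = CHF 77832
  → CHF 109332
  Less energy credit CHF 27000 → CHF 82332

Excess of book-profits minimum tax over general income tax: CHF 182340 − CHF 82332 = CHF 100008.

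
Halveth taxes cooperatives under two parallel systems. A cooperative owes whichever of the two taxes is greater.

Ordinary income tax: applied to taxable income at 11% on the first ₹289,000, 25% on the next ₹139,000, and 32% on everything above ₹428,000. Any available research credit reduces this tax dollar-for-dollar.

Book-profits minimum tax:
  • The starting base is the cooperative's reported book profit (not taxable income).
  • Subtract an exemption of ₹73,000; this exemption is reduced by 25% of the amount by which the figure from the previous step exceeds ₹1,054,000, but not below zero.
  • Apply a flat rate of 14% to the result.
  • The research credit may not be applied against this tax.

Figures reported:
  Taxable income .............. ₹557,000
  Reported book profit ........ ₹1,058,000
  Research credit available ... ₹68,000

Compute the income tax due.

Book-profits minimum tax:
  Base (reported book profit): ₹1,058,000
  Exemption: ₹73,000 − 25% × (₹1,058,000 − ₹1,054,000) = ₹73,000 − ₹1,000 = ₹72,000
  Base: ₹1,058,000 − ₹72,000 = ₹986,000
  ₹986,000 × 14% = ₹138,040

Ordinary income tax:
  ₹289,000 × 11% = ₹31,790
  ₹139,000 × 25% = ₹34,750
  ₹129,000 × 32% = ₹41,280
  → ₹107,820
  Less research credit ₹68,000 → ₹39,820

₹138,040 > ₹39,820, so the book-profits minimum tax is the binding amount.

₹138,040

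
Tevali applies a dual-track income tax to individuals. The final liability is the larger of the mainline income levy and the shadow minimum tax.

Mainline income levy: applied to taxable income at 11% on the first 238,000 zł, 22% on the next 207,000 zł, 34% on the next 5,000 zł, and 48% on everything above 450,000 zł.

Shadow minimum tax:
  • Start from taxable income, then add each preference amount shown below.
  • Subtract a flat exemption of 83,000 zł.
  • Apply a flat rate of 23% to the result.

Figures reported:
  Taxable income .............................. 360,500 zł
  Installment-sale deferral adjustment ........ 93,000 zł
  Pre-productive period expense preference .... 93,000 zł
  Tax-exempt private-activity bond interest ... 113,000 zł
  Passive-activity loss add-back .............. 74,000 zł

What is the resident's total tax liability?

Shadow minimum tax:
  Adjusted income: 360,500 zł + 93,000 zł + 93,000 zł + 113,000 zł + 74,000 zł = 733,500 zł
  Less exemption 83,000 zł → base 650,500 zł
  650,500 zł × 23% = 149,615 zł

Mainline income levy:
  238,000 zł × 11% = 26,180 zł
  122,500 zł × 22% = 26,950 zł
  → 53,130 zł

149,615 zł > 53,130 zł, so the shadow minimum tax is the binding amount.

149,615 zł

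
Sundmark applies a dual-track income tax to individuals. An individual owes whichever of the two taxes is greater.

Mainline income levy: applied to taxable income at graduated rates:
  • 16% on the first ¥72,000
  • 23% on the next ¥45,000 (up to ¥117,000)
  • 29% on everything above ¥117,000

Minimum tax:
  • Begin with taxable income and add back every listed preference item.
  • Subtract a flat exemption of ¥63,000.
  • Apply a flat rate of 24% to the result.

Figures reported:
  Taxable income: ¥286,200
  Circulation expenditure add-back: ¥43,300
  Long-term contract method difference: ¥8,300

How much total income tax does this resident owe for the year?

¥70,938

Minimum tax:
  Adjusted income: ¥286,200 + ¥43,300 + ¥8,300 = ¥337,800
  Less exemption ¥63,000 → base ¥274,800
  ¥274,800 × 24% = ¥65,952

Mainline income levy:
  ¥72,000 × 16% = ¥11,520
  ¥45,000 × 23% = ¥10,350
  ¥169,200 × 29% = ¥49,068
  → ¥70,938

¥70,938 > ¥65,952, so the mainline income levy governs.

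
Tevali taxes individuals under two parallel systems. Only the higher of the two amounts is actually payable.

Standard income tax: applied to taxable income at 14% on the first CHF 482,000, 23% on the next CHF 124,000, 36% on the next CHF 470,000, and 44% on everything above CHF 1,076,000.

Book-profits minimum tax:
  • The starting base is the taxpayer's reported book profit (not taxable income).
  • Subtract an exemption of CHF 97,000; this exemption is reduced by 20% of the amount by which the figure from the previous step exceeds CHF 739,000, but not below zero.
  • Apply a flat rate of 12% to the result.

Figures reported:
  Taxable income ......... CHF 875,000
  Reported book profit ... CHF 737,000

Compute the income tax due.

Standard income tax:
  CHF 482,000 × 14% = CHF 67,480
  CHF 124,000 × 23% = CHF 28,520
  CHF 269,000 × 36% = CHF 96,840
  → CHF 192,840

Book-profits minimum tax:
  Base (reported book profit): CHF 737,000
  Exemption: CHF 737,000 ≤ CHF 739,000, so full CHF 97,000 applies
  Base: CHF 737,000 − CHF 97,000 = CHF 640,000
  CHF 640,000 × 12% = CHF 76,800

CHF 192,840 > CHF 76,800, so the standard income tax governs.

CHF 192,840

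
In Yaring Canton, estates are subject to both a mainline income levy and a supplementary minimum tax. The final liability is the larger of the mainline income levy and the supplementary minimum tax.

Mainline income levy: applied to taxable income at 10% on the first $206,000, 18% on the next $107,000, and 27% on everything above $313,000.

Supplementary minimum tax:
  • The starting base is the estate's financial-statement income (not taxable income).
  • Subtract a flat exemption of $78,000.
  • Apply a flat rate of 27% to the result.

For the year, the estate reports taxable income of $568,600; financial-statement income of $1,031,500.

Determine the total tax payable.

Supplementary minimum tax:
  Base (financial-statement income): $1,031,500
  Less exemption $78,000 → base $953,500
  $953,500 × 27% = $257,445

Mainline income levy:
  $206,000 × 10% = $20,600
  $107,000 × 18% = $19,260
  $255,600 × 27% = $69,012
  → $108,872

$257,445 > $108,872, so the supplementary minimum tax is the binding amount.

$257,445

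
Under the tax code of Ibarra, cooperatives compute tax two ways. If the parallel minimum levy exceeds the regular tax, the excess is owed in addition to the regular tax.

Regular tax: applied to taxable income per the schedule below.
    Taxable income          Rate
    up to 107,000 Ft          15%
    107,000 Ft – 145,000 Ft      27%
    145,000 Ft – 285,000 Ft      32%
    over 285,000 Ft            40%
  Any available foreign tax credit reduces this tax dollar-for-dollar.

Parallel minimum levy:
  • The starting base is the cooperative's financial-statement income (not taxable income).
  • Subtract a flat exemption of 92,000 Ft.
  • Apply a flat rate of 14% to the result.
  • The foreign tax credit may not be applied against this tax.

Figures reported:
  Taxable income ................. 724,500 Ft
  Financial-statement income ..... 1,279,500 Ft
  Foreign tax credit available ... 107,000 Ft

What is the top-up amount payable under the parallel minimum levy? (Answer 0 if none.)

Regular tax:
  107,000 Ft × 15% = 16,050 Ft
  38,000 Ft × 27% = 10,260 Ft
  140,000 Ft × 32% = 44,800 Ft
  439,500 Ft × 40% = 175,800 Ft
  → 246,910 Ft
  Less foreign tax credit 107,000 Ft → 139,910 Ft

Parallel minimum levy:
  Base (financial-statement income): 1,279,500 Ft
  Less exemption 92,000 Ft → base 1,187,500 Ft
  1,187,500 Ft × 14% = 166,250 Ft

Excess of parallel minimum levy over regular tax: 166,250 Ft − 139,910 Ft = 26,340 Ft.

26,340 Ft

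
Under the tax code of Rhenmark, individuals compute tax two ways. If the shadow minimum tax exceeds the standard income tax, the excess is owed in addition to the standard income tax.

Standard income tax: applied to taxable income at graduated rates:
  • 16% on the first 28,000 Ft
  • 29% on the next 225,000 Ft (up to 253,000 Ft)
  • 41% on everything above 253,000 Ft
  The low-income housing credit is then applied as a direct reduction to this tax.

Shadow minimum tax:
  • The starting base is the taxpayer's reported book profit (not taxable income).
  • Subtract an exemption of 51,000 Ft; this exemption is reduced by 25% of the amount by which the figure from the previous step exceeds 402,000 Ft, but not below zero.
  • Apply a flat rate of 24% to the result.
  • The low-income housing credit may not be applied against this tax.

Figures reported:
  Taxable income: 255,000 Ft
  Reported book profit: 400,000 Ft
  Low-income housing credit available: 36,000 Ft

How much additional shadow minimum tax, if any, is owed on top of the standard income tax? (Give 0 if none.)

49,210 Ft

Shadow minimum tax:
  Base (reported book profit): 400,000 Ft
  Exemption: 400,000 Ft ≤ 402,000 Ft, so full 51,000 Ft applies
  Base: 400,000 Ft − 51,000 Ft = 349,000 Ft
  349,000 Ft × 24% = 83,760 Ft

Standard income tax:
  28,000 Ft × 16% = 4,480 Ft
  225,000 Ft × 29% = 65,250 Ft
  2,000 Ft × 41% = 820 Ft
  → 70,550 Ft
  Less low-income housing credit 36,000 Ft → 34,550 Ft

Excess of shadow minimum tax over standard income tax: 83,760 Ft − 34,550 Ft = 49,210 Ft.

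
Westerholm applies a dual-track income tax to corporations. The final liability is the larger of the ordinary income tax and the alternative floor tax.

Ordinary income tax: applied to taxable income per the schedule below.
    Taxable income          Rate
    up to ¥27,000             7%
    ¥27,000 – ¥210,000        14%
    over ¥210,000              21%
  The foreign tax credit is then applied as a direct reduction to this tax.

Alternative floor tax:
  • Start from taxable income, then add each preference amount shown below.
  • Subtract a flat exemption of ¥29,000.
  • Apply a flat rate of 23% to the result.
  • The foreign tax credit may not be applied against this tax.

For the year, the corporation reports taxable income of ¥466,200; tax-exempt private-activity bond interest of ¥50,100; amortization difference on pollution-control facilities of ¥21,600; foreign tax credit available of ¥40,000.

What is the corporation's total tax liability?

¥117,047

Ordinary income tax:
  ¥27,000 × 7% = ¥1,890
  ¥183,000 × 14% = ¥25,620
  ¥256,200 × 21% = ¥53,802
  → ¥81,312
  Less foreign tax credit ¥40,000 → ¥41,312

Alternative floor tax:
  Adjusted income: ¥466,200 + ¥50,100 + ¥21,600 = ¥537,900
  Less exemption ¥29,000 → base ¥508,900
  ¥508,900 × 23% = ¥117,047

¥117,047 > ¥41,312, so the alternative floor tax is the binding amount.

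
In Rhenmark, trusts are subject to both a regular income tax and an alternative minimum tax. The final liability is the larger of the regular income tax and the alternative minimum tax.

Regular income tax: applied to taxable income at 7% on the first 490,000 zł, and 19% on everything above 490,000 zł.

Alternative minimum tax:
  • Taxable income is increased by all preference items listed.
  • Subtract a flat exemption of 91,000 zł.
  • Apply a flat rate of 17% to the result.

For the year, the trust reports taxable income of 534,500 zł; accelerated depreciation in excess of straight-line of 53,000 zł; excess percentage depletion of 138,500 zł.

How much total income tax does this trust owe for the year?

107,950 zł

Regular income tax:
  490,000 zł × 7% = 34,300 zł
  44,500 zł × 19% = 8,455 zł
  → 42,755 zł

Alternative minimum tax:
  Adjusted income: 534,500 zł + 53,000 zł + 138,500 zł = 726,000 zł
  Less exemption 91,000 zł → base 635,000 zł
  635,000 zł × 17% = 107,950 zł

107,950 zł > 42,755 zł, so the alternative minimum tax is the binding amount.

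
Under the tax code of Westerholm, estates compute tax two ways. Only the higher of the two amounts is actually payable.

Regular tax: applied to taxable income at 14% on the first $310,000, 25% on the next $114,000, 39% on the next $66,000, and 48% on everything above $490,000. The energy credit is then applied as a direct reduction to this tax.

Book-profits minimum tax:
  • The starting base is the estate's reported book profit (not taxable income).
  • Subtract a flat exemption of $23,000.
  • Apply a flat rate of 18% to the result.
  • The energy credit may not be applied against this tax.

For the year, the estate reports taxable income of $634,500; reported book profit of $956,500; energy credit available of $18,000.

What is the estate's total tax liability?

Regular tax:
  $310,000 × 14% = $43,400
  $114,000 × 25% = $28,500
  $66,000 × 39% = $25,740
  $144,500 × 48% = $69,360
  → $167,000
  Less energy credit $18,000 → $149,000

Book-profits minimum tax:
  Base (reported book profit): $956,500
  Less exemption $23,000 → base $933,500
  $933,500 × 18% = $168,030

$168,030 > $149,000, so the book-profits minimum tax is the binding amount.

$168,030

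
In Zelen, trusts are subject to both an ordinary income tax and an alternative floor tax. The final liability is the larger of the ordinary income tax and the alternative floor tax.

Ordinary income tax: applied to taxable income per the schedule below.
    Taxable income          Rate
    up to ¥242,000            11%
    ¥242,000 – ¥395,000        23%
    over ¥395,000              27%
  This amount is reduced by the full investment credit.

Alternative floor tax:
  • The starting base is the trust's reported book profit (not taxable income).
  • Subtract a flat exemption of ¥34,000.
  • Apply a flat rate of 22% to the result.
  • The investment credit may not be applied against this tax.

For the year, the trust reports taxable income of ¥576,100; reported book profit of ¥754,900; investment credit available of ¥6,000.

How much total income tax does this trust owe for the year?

Ordinary income tax:
  ¥242,000 × 11% = ¥26,620
  ¥153,000 × 23% = ¥35,190
  ¥181,100 × 27% = ¥48,897
  → ¥110,707
  Less investment credit ¥6,000 → ¥104,707

Alternative floor tax:
  Base (reported book profit): ¥754,900
  Less exemption ¥34,000 → base ¥720,900
  ¥720,900 × 22% = ¥158,598

¥158,598 > ¥104,707, so the alternative floor tax is the binding amount.

¥158,598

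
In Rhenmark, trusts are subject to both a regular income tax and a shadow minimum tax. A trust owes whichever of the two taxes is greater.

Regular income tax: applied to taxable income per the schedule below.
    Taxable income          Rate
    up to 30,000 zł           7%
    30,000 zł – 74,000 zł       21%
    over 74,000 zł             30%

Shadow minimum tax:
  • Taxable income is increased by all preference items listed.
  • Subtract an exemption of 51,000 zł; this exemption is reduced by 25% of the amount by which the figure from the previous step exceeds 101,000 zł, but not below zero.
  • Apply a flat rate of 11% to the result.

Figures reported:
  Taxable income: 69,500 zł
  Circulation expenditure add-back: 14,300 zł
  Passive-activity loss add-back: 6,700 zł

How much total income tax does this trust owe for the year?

10,395 zł

Regular income tax:
  30,000 zł × 7% = 2,100 zł
  39,500 zł × 21% = 8,295 zł
  → 10,395 zł

Shadow minimum tax:
  Adjusted income: 69,500 zł + 14,300 zł + 6,700 zł = 90,500 zł
  Exemption: 90,500 zł ≤ 101,000 zł, so full 51,000 zł applies
  Base: 90,500 zł − 51,000 zł = 39,500 zł
  39,500 zł × 11% = 4,345 zł

10,395 zł > 4,345 zł, so the regular income tax governs.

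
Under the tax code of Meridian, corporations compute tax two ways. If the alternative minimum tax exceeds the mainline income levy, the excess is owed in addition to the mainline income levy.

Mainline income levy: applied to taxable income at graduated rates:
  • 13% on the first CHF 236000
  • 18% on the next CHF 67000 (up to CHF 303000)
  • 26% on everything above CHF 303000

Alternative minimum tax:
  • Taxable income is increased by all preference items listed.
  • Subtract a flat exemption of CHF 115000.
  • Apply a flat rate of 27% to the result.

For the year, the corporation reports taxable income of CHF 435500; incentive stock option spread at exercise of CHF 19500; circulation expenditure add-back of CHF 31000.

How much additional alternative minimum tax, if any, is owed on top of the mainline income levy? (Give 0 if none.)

Mainline income levy:
  CHF 236000 × 13% = CHF 30680
  CHF 67000 × 18% = CHF 12060
  CHF 132500 × 26% = CHF 34450
  → CHF 77190

Alternative minimum tax:
  Adjusted income: CHF 435500 + CHF 19500 + CHF 31000 = CHF 486000
  Less exemption CHF 115000 → base CHF 371000
  CHF 371000 × 27% = CHF 100170

Excess of alternative minimum tax over mainline income levy: CHF 100170 − CHF 77190 = CHF 22980.

CHF 22980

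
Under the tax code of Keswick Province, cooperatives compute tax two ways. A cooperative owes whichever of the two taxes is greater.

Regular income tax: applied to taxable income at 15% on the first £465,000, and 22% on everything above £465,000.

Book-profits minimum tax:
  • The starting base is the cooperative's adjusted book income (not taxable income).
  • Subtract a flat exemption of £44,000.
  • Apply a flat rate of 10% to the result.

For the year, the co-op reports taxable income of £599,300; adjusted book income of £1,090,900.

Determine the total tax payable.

£104,690

Regular income tax:
  £465,000 × 15% = £69,750
  £134,300 × 22% = £29,546
  → £99,296

Book-profits minimum tax:
  Base (adjusted book income): £1,090,900
  Less exemption £44,000 → base £1,046,900
  £1,046,900 × 10% = £104,690

£104,690 > £99,296, so the book-profits minimum tax is the binding amount.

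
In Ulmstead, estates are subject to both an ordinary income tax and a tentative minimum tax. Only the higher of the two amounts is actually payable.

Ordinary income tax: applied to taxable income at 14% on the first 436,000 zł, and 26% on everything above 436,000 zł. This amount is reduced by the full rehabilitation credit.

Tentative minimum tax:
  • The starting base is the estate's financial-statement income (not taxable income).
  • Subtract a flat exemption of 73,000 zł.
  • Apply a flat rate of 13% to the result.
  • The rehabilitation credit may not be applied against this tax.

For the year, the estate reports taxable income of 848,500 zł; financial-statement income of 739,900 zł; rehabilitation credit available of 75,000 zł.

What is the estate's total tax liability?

93,290 zł

Ordinary income tax:
  436,000 zł × 14% = 61,040 zł
  412,500 zł × 26% = 107,250 zł
  → 168,290 zł
  Less rehabilitation credit 75,000 zł → 93,290 zł

Tentative minimum tax:
  Base (financial-statement income): 739,900 zł
  Less exemption 73,000 zł → base 666,900 zł
  666,900 zł × 13% = 86,697 zł

93,290 zł > 86,697 zł, so the ordinary income tax governs.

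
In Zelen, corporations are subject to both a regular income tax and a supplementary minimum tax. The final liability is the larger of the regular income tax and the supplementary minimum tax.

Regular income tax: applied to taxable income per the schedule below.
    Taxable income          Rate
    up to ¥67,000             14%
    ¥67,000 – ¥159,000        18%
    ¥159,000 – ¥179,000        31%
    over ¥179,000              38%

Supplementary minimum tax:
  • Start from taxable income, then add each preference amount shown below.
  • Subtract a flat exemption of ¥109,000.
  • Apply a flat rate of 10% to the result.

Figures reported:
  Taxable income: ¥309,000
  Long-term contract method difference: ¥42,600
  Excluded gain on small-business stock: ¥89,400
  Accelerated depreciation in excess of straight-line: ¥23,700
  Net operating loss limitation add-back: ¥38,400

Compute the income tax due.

Supplementary minimum tax:
  Adjusted income: ¥309,000 + ¥42,600 + ¥89,400 + ¥23,700 + ¥38,400 = ¥503,100
  Less exemption ¥109,000 → base ¥394,100
  ¥394,100 × 10% = ¥39,410

Regular income tax:
  ¥67,000 × 14% = ¥9,380
  ¥92,000 × 18% = ¥16,560
  ¥20,000 × 31% = ¥6,200
  ¥130,000 × 38% = ¥49,400
  → ¥81,540

¥81,540 > ¥39,410, so the regular income tax governs.

¥81,540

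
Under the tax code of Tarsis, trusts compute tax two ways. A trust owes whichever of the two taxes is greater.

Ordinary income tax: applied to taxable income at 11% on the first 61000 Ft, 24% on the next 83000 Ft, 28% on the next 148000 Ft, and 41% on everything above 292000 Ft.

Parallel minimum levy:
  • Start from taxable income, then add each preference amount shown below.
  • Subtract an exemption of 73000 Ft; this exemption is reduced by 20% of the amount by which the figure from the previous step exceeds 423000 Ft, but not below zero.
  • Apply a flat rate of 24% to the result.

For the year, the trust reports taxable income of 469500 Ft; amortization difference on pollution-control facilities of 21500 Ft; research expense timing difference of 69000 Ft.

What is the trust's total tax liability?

140845 Ft

Ordinary income tax:
  61000 Ft × 11% = 6710 Ft
  83000 Ft × 24% = 19920 Ft
  148000 Ft × 28% = 41440 Ft
  177500 Ft × 41% = 72775 Ft
  → 140845 Ft

Parallel minimum levy:
  Adjusted income: 469500 Ft + 21500 Ft + 69000 Ft = 560000 Ft
  Exemption: 73000 Ft − 20% × (560000 Ft − 423000 Ft) = 73000 Ft − 27400 Ft = 45600 Ft
  Base: 560000 Ft − 45600 Ft = 514400 Ft
  514400 Ft × 24% = 123456 Ft

140845 Ft > 123456 Ft, so the ordinary income tax governs.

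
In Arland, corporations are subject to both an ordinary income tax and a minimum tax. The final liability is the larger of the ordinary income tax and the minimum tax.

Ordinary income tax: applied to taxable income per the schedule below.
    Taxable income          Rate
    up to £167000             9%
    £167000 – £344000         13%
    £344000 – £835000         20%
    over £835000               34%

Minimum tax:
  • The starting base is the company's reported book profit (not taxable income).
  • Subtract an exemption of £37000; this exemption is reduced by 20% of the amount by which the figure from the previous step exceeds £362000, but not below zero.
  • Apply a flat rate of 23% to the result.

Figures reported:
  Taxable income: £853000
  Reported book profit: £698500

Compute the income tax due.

Minimum tax:
  Base (reported book profit): £698500
  Exemption: 20% × (£698500 − £362000) = £67300 ≥ £37000, so the exemption is fully phased out
  Base: £698500 − £0 = £698500
  £698500 × 23% = £160655

Ordinary income tax:
  £167000 × 9% = £15030
  £177000 × 13% = £23010
  £491000 × 20% = £98200
  £18000 × 34% = £6120
  → £142360

£160655 > £142360, so the minimum tax is the binding amount.

£160655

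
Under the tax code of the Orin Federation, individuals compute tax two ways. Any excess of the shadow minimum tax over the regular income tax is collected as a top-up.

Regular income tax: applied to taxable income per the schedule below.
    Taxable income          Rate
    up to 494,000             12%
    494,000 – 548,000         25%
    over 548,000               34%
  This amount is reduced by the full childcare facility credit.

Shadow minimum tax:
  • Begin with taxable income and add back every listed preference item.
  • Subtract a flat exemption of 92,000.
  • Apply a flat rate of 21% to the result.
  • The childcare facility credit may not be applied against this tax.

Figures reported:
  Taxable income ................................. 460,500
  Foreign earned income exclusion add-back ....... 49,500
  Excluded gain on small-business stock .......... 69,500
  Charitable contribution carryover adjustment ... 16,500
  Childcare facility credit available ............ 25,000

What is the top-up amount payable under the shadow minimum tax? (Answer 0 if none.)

75,580

Shadow minimum tax:
  Adjusted income: 460,500 + 49,500 + 69,500 + 16,500 = 596,000
  Less exemption 92,000 → base 504,000
  504,000 × 21% = 105,840

Regular income tax:
  460,500 × 12% = 55,260
  Less childcare facility credit 25,000 → 30,260

Excess of shadow minimum tax over regular income tax: 105,840 − 30,260 = 75,580.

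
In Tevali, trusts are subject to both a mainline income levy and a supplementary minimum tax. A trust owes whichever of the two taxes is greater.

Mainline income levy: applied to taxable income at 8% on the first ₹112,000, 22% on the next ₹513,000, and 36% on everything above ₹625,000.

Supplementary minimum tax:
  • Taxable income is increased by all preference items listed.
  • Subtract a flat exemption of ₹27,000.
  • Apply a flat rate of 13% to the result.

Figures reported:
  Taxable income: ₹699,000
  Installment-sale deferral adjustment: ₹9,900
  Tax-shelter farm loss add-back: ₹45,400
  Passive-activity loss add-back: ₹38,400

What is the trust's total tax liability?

Supplementary minimum tax:
  Adjusted income: ₹699,000 + ₹9,900 + ₹45,400 + ₹38,400 = ₹792,700
  Less exemption ₹27,000 → base ₹765,700
  ₹765,700 × 13% = ₹99,541

Mainline income levy:
  ₹112,000 × 8% = ₹8,960
  ₹513,000 × 22% = ₹112,860
  ₹74,000 × 36% = ₹26,640
  → ₹148,460

₹148,460 > ₹99,541, so the mainline income levy governs.

₹148,460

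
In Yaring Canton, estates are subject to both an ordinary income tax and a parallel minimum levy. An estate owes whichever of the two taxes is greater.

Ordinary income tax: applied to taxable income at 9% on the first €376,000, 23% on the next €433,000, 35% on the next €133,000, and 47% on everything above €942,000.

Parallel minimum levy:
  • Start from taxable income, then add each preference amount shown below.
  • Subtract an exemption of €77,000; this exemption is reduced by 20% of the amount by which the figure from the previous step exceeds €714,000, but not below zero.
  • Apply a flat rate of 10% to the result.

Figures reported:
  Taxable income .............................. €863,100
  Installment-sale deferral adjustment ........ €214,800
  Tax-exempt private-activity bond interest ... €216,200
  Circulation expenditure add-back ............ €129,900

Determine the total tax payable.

Ordinary income tax:
  €376,000 × 9% = €33,840
  €433,000 × 23% = €99,590
  €54,100 × 35% = €18,935
  → €152,365

Parallel minimum levy:
  Adjusted income: €863,100 + €214,800 + €216,200 + €129,900 = €1,424,000
  Exemption: 20% × (€1,424,000 − €714,000) = €142,000 ≥ €77,000, so the exemption is fully phased out
  Base: €1,424,000 − €0 = €1,424,000
  €1,424,000 × 10% = €142,400

€152,365 > €142,400, so the ordinary income tax governs.

€152,365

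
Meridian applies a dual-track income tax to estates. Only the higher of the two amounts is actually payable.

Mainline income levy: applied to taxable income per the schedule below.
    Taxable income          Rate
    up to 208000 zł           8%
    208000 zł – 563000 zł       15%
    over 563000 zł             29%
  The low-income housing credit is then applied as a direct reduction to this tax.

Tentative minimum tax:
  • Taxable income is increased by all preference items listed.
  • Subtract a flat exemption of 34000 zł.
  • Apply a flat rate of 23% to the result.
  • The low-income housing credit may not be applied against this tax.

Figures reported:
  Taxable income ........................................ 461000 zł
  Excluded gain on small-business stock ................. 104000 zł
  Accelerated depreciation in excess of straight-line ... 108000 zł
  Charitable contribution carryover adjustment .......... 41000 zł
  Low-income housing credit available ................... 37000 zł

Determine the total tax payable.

156400 zł

Tentative minimum tax:
  Adjusted income: 461000 zł + 104000 zł + 108000 zł + 41000 zł = 714000 zł
  Less exemption 34000 zł → base 680000 zł
  680000 zł × 23% = 156400 zł

Mainline income levy:
  208000 zł × 8% = 16640 zł
  253000 zł × 15% = 37950 zł
  → 54590 zł
  Less low-income housing credit 37000 zł → 17590 zł

156400 zł > 17590 zł, so the tentative minimum tax is the binding amount.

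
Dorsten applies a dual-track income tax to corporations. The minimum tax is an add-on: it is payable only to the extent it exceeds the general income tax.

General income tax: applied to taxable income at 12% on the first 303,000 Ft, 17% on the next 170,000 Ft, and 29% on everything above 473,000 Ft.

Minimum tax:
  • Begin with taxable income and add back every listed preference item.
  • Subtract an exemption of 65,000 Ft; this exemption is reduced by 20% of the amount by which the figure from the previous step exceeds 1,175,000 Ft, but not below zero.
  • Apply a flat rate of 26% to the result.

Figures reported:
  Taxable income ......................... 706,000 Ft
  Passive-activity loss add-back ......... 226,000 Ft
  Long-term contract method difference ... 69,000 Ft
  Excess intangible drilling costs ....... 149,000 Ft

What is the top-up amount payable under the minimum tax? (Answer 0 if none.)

Minimum tax:
  Adjusted income: 706,000 Ft + 226,000 Ft + 69,000 Ft + 149,000 Ft = 1,150,000 Ft
  Exemption: 1,150,000 Ft ≤ 1,175,000 Ft, so full 65,000 Ft applies
  Base: 1,150,000 Ft − 65,000 Ft = 1,085,000 Ft
  1,085,000 Ft × 26% = 282,100 Ft

General income tax:
  303,000 Ft × 12% = 36,360 Ft
  170,000 Ft × 17% = 28,900 Ft
  233,000 Ft × 29% = 67,570 Ft
  → 132,830 Ft

Excess of minimum tax over general income tax: 282,100 Ft − 132,830 Ft = 149,270 Ft.

149,270 Ft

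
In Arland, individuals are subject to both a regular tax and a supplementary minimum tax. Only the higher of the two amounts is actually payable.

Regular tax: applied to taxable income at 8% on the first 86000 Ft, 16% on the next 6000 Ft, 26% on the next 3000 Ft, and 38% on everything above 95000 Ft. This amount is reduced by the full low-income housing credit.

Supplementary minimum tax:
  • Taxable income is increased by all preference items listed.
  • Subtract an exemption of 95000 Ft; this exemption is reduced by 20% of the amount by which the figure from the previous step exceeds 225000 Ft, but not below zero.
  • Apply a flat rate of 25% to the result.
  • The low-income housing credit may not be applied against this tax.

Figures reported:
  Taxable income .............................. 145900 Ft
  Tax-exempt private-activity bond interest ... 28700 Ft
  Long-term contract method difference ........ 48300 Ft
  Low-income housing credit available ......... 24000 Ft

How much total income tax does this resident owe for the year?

Regular tax:
  86000 Ft × 8% = 6880 Ft
  6000 Ft × 16% = 960 Ft
  3000 Ft × 26% = 780 Ft
  50900 Ft × 38% = 19342 Ft
  → 27962 Ft
  Less low-income housing credit 24000 Ft → 3962 Ft

Supplementary minimum tax:
  Adjusted income: 145900 Ft + 28700 Ft + 48300 Ft = 222900 Ft
  Exemption: 222900 Ft ≤ 225000 Ft, so full 95000 Ft applies
  Base: 222900 Ft − 95000 Ft = 127900 Ft
  127900 Ft × 25% = 31975 Ft

31975 Ft > 3962 Ft, so the supplementary minimum tax is the binding amount.

31975 Ft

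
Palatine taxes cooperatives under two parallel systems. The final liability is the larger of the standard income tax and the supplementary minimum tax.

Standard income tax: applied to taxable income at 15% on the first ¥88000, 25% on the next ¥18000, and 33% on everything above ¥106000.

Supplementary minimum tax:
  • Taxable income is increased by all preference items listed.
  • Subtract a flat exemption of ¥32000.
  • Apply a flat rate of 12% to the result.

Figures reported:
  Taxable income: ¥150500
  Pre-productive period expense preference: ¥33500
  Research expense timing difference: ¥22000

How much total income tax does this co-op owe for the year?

¥32385

Supplementary minimum tax:
  Adjusted income: ¥150500 + ¥33500 + ¥22000 = ¥206000
  Less exemption ¥32000 → base ¥174000
  ¥174000 × 12% = ¥20880

Standard income tax:
  ¥88000 × 15% = ¥13200
  ¥18000 × 25% = ¥4500
  ¥44500 × 33% = ¥14685
  → ¥32385

¥32385 > ¥20880, so the standard income tax governs.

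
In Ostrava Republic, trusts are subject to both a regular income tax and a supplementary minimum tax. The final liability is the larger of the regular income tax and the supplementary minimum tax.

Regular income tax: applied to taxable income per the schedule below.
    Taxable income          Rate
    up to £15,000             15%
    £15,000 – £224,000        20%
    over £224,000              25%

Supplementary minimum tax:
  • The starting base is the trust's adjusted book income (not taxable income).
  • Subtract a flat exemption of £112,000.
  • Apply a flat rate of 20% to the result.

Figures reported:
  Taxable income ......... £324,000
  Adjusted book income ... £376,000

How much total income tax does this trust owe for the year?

£69,050

Supplementary minimum tax:
  Base (adjusted book income): £376,000
  Less exemption £112,000 → base £264,000
  £264,000 × 20% = £52,800

Regular income tax:
  £15,000 × 15% = £2,250
  £209,000 × 20% = £41,800
  £100,000 × 25% = £25,000
  → £69,050

£69,050 > £52,800, so the regular income tax governs.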